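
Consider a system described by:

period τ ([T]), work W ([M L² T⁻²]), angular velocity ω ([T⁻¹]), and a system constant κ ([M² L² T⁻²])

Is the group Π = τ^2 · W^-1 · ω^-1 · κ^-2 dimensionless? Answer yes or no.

Sum the exponent of each base dimension across the product:
  M: 2·[τ]_M − [W]_M − [ω]_M − 2·[κ]_M = 2·(0) − (1) − (0) − 2·(2) = -5
  L: 2·[τ]_L − [W]_L − [ω]_L − 2·[κ]_L = 2·(0) − (2) − (0) − 2·(2) = -6
  T: 2·[τ]_T − [W]_T − [ω]_T − 2·[κ]_T = 2·(1) − (-2) − (-1) − 2·(-2) = 9
Net dimensions [M⁻⁵ L⁻⁶ T⁹] ≠ [1] — not dimensionless.

no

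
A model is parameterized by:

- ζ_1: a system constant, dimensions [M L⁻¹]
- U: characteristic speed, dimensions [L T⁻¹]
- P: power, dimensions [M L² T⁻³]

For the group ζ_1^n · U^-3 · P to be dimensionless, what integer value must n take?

-1

Balance the M exponent: (1)·n from ζ_1, plus −3·(0) + (1) = 1 from the rest, must sum to zero.
n + 1 = 0, so n = -1.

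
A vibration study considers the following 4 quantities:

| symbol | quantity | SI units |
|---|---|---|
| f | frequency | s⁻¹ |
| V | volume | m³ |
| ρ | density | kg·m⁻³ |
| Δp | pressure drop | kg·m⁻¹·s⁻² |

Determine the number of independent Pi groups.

1

There are 4 variables and 3 base dimensions (M, L, T).
The dimension matrix has rank 3.
Independent dimensionless groups: 4 − 3 = 1.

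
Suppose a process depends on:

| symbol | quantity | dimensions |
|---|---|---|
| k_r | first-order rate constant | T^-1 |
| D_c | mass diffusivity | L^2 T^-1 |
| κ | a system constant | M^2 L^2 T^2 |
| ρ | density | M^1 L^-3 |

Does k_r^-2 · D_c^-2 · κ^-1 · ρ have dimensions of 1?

Sum the exponent of each base dimension across the product:
  M: −2·[k_r]_M − 2·[D_c]_M − [κ]_M + [ρ]_M = −2·(0) − 2·(0) − (2) + (1) = -1
  L: −2·[k_r]_L − 2·[D_c]_L − [κ]_L + [ρ]_L = −2·(0) − 2·(2) − (2) + (-3) = -9
  T: −2·[k_r]_T − 2·[D_c]_T − [κ]_T + [ρ]_T = −2·(-1) − 2·(-1) − (2) + (0) = 2
Net dimensions [M⁻¹ L⁻⁹ T²] ≠ [1] — not dimensionless.

no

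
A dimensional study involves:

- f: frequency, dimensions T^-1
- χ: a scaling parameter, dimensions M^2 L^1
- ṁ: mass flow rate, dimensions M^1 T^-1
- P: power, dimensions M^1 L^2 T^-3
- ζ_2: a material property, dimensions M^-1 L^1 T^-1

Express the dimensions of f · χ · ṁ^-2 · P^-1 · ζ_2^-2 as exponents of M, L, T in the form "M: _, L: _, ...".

Collect each base-dimension exponent across the product:
  M: (0) + (2) − 2·(1) − (1) − 2·(-1) = 1
  L: (0) + (1) − 2·(0) − (2) − 2·(1) = -3
  T: (-1) + (0) − 2·(-1) − (-3) − 2·(-1) = 6
So the dimensions are [M L⁻³ T⁶].

M: 1, L: -3, T: 6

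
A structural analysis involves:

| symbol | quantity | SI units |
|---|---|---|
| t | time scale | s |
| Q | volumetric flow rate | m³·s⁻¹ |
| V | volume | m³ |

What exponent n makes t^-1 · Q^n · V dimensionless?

-1

Balance the L exponent: (3)·n from Q, plus −(0) + (3) = 3 from the rest, must sum to zero.
3n + 3 = 0, so n = -1.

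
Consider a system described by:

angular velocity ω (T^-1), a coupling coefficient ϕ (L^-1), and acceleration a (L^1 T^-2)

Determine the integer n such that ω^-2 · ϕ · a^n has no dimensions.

Balance the L exponent: (1)·n from a, plus −2·(0) + (-1) = -1 from the rest, must sum to zero.
n − 1 = 0, so n = 1.

1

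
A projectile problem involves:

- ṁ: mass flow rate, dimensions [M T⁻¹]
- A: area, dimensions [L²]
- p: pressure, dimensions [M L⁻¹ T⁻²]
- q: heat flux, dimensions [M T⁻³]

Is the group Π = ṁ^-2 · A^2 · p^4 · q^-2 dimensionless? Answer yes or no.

Sum the exponent of each base dimension across the product:
  M: −2·[ṁ]_M + 2·[A]_M + 4·[p]_M − 2·[q]_M = −2·(1) + 2·(0) + 4·(1) − 2·(1) = 0
  L: −2·[ṁ]_L + 2·[A]_L + 4·[p]_L − 2·[q]_L = −2·(0) + 2·(2) + 4·(-1) − 2·(0) = 0
  T: −2·[ṁ]_T + 2·[A]_T + 4·[p]_T − 2·[q]_T = −2·(-1) + 2·(0) + 4·(-2) − 2·(-3) = 0
All base exponents vanish — dimensionless.

yes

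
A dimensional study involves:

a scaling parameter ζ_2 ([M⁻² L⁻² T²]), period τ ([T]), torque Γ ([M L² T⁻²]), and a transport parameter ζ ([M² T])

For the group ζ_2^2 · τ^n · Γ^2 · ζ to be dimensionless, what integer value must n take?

-1

Balance the T exponent: (1)·n from τ, plus 2·(2) + 2·(-2) + (1) = 1 from the rest, must sum to zero.
n + 1 = 0, so n = -1.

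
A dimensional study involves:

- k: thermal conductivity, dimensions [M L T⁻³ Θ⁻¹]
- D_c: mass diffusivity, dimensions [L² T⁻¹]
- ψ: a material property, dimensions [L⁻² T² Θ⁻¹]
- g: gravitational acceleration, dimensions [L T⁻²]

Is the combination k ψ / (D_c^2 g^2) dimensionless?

no

Sum the exponent of each base dimension across the product:
  M: [k]_M − 2·[D_c]_M + [ψ]_M − 2·[g]_M = (1) − 2·(0) + (0) − 2·(0) = 1
  L: [k]_L − 2·[D_c]_L + [ψ]_L − 2·[g]_L = (1) − 2·(2) + (-2) − 2·(1) = -7
  T: [k]_T − 2·[D_c]_T + [ψ]_T − 2·[g]_T = (-3) − 2·(-1) + (2) − 2·(-2) = 5
  Θ: [k]_Θ − 2·[D_c]_Θ + [ψ]_Θ − 2·[g]_Θ = (-1) − 2·(0) + (-1) − 2·(0) = -2
Net dimensions [M L⁻⁷ T⁵ Θ⁻²] ≠ [1] — not dimensionless.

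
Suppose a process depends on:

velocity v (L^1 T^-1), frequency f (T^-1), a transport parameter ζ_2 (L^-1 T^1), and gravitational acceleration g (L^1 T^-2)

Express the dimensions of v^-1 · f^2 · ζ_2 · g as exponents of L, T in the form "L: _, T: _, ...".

Collect each base-dimension exponent across the product:
  L: −(1) + 2·(0) + (-1) + (1) = -1
  T: −(-1) + 2·(-1) + (1) + (-2) = -2
So the dimensions are [L⁻¹ T⁻²].

L: -1, T: -2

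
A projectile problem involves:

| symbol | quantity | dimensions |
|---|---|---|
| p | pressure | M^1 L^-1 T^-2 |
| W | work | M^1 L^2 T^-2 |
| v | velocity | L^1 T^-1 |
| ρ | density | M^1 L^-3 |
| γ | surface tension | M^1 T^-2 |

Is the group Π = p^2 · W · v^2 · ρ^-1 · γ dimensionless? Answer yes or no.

no

Sum the exponent of each base dimension across the product:
  M: 2·[p]_M + [W]_M + 2·[v]_M − [ρ]_M + [γ]_M = 2·(1) + (1) + 2·(0) − (1) + (1) = 3
  L: 2·[p]_L + [W]_L + 2·[v]_L − [ρ]_L + [γ]_L = 2·(-1) + (2) + 2·(1) − (-3) + (0) = 5
  T: 2·[p]_T + [W]_T + 2·[v]_T − [ρ]_T + [γ]_T = 2·(-2) + (-2) + 2·(-1) − (0) + (-2) = -10
Net dimensions [M³ L⁵ T⁻¹⁰] ≠ [1] — not dimensionless.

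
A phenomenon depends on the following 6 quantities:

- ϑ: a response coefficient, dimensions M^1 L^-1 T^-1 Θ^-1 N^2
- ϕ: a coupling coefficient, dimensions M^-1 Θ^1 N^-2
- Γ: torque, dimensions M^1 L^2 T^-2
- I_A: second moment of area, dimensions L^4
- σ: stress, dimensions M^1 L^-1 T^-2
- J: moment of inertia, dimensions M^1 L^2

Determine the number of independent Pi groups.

2

There are 6 variables and 5 base dimensions (M, L, T, Θ, N).
The dimension matrix has rank 4 (less than 5: the dimension vectors are linearly dependent).
Independent dimensionless groups: 6 − 4 = 2.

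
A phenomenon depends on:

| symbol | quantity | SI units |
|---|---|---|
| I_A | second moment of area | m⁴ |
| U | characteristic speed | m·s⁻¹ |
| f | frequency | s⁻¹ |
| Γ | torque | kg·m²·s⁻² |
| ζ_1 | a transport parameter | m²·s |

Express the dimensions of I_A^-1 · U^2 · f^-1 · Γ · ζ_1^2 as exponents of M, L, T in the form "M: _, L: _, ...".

M: 1, L: 4, T: -1

Collect each base-dimension exponent across the product:
  M: −(0) + 2·(0) − (0) + (1) + 2·(0) = 1
  L: −(4) + 2·(1) − (0) + (2) + 2·(2) = 4
  T: −(0) + 2·(-1) − (-1) + (-2) + 2·(1) = -1
So the dimensions are [M L⁴ T⁻¹].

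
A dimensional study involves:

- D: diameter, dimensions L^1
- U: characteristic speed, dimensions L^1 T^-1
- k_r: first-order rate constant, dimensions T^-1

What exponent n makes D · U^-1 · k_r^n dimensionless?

1

Balance the T exponent: (-1)·n from k_r, plus (0) − (-1) = 1 from the rest, must sum to zero.
−n + 1 = 0, so n = 1.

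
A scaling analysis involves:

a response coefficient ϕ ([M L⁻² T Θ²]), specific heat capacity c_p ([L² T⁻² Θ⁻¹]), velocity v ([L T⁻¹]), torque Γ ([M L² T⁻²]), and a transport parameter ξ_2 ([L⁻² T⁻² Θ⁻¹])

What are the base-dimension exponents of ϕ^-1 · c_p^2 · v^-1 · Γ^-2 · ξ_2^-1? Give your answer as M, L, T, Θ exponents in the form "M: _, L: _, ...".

Collect each base-dimension exponent across the product:
  M: −(1) + 2·(0) − (0) − 2·(1) − (0) = -3
  L: −(-2) + 2·(2) − (1) − 2·(2) − (-2) = 3
  T: −(1) + 2·(-2) − (-1) − 2·(-2) − (-2) = 2
  Θ: −(2) + 2·(-1) − (0) − 2·(0) − (-1) = -3
So the dimensions are [M⁻³ L³ T² Θ⁻³].

M: -3, L: 3, T: 2, Θ: -3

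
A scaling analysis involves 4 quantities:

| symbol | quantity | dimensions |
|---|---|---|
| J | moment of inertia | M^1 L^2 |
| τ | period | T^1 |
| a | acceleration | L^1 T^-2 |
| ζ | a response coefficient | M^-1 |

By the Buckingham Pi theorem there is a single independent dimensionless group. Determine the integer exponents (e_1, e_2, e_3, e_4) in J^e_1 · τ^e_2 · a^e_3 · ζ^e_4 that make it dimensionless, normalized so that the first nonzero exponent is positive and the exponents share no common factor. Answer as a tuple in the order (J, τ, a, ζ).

M: e_1·(1) + e_2·(0) + e_3·(0) + e_4·(-1) = 0
L: e_1·(2) + e_2·(0) + e_3·(1) + e_4·(0) = 0
T: e_1·(0) + e_2·(1) + e_3·(-2) + e_4·(0) = 0
Solving this homogeneous linear system for the smallest-integer solution (first nonzero entry positive) gives (1, -4, -2, 1).

(1, -4, -2, 1)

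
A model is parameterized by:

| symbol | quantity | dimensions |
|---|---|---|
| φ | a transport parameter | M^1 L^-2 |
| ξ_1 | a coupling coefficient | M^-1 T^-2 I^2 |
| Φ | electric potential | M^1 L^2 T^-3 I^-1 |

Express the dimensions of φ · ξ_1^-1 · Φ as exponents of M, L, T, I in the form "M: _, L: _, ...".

M: 3, L: 0, T: -1, I: -3

Collect each base-dimension exponent across the product:
  M: (1) − (-1) + (1) = 3
  L: (-2) − (0) + (2) = 0
  T: (0) − (-2) + (-3) = -1
  I: (0) − (2) + (-1) = -3
So the dimensions are [M³ T⁻¹ I⁻³].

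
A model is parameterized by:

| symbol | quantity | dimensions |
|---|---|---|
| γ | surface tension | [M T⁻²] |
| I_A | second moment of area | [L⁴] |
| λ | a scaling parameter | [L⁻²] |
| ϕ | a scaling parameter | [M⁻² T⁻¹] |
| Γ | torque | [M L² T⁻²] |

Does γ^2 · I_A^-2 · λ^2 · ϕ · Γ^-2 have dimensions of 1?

Sum the exponent of each base dimension across the product:
  M: 2·[γ]_M − 2·[I_A]_M + 2·[λ]_M + [ϕ]_M − 2·[Γ]_M = 2·(1) − 2·(0) + 2·(0) + (-2) − 2·(1) = -2
  L: 2·[γ]_L − 2·[I_A]_L + 2·[λ]_L + [ϕ]_L − 2·[Γ]_L = 2·(0) − 2·(4) + 2·(-2) + (0) − 2·(2) = -16
  T: 2·[γ]_T − 2·[I_A]_T + 2·[λ]_T + [ϕ]_T − 2·[Γ]_T = 2·(-2) − 2·(0) + 2·(0) + (-1) − 2·(-2) = -1
Net dimensions [M⁻² L⁻¹⁶ T⁻¹] ≠ [1] — not dimensionless.

no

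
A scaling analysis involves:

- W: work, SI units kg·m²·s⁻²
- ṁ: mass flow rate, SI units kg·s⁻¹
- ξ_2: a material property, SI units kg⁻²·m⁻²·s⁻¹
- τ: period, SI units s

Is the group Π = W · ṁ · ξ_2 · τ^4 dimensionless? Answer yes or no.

yes

Sum the exponent of each base dimension across the product:
  M: [W]_M + [ṁ]_M + [ξ_2]_M + 4·[τ]_M = (1) + (1) + (-2) + 4·(0) = 0
  L: [W]_L + [ṁ]_L + [ξ_2]_L + 4·[τ]_L = (2) + (0) + (-2) + 4·(0) = 0
  T: [W]_T + [ṁ]_T + [ξ_2]_T + 4·[τ]_T = (-2) + (-1) + (-1) + 4·(1) = 0
All base exponents vanish — dimensionless.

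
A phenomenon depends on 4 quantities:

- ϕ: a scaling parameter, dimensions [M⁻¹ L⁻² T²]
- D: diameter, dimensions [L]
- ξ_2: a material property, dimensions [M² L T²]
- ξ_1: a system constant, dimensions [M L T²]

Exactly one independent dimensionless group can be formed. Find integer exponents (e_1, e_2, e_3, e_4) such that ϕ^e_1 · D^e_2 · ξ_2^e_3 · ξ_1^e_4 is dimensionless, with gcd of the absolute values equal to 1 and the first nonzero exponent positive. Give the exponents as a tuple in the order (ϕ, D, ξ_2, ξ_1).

M: e_1·(-1) + e_2·(0) + e_3·(2) + e_4·(1) = 0
L: e_1·(-2) + e_2·(1) + e_3·(1) + e_4·(1) = 0
T: e_1·(2) + e_2·(0) + e_3·(2) + e_4·(2) = 0
Solving this homogeneous linear system for the smallest-integer solution (first nonzero entry positive) gives (1, 3, 2, -3).

(1, 3, 2, -3)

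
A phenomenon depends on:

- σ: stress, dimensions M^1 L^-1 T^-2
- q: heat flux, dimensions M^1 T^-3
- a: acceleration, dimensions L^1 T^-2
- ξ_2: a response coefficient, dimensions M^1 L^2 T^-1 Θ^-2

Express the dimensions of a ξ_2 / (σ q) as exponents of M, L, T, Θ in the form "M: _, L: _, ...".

Collect each base-dimension exponent across the product:
  M: −(1) − (1) + (0) + (1) = -1
  L: −(-1) − (0) + (1) + (2) = 4
  T: −(-2) − (-3) + (-2) + (-1) = 2
  Θ: −(0) − (0) + (0) + (-2) = -2
So the dimensions are [M⁻¹ L⁴ T² Θ⁻²].

M: -1, L: 4, T: 2, Θ: -2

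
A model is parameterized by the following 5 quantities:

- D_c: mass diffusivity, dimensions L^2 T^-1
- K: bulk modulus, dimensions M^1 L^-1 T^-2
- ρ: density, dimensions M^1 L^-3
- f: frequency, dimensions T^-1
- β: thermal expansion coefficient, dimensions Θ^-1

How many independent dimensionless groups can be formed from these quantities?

There are 5 variables and 4 base dimensions (M, L, T, Θ).
The dimension matrix has rank 4.
Independent dimensionless groups: 5 − 4 = 1.

1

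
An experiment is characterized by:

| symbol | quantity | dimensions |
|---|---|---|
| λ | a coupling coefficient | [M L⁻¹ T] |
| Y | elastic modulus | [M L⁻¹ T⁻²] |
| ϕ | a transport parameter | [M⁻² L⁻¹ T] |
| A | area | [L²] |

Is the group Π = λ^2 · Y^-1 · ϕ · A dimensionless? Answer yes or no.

no

Sum the exponent of each base dimension across the product:
  M: 2·[λ]_M − [Y]_M + [ϕ]_M + [A]_M = 2·(1) − (1) + (-2) + (0) = -1
  L: 2·[λ]_L − [Y]_L + [ϕ]_L + [A]_L = 2·(-1) − (-1) + (-1) + (2) = 0
  T: 2·[λ]_T − [Y]_T + [ϕ]_T + [A]_T = 2·(1) − (-2) + (1) + (0) = 5
Net dimensions [M⁻¹ T⁵] ≠ [1] — not dimensionless.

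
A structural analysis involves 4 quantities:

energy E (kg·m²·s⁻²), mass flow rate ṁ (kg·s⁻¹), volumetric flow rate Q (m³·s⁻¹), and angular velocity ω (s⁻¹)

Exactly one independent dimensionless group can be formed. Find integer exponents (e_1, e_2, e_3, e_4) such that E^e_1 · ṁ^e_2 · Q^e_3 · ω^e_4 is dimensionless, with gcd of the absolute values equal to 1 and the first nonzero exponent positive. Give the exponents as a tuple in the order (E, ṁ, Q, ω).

(3, -3, -2, -1)

M: e_1·(1) + e_2·(1) + e_3·(0) + e_4·(0) = 0
L: e_1·(2) + e_2·(0) + e_3·(3) + e_4·(0) = 0
T: e_1·(-2) + e_2·(-1) + e_3·(-1) + e_4·(-1) = 0
Solving this homogeneous linear system for the smallest-integer solution (first nonzero entry positive) gives (3, -3, -2, -1).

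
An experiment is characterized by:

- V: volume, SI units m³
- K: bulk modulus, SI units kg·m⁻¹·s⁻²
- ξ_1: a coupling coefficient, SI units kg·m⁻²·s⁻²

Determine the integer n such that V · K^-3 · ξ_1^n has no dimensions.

3

Balance the M exponent: (1)·n from ξ_1, plus (0) − 3·(1) = -3 from the rest, must sum to zero.
n − 3 = 0, so n = 3.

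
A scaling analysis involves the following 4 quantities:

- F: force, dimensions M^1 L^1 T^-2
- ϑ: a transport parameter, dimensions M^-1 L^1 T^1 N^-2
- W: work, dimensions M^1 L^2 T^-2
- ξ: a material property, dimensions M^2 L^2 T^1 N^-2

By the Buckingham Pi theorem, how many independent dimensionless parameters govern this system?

There are 4 variables and 4 base dimensions (M, L, T, N).
The dimension matrix has rank 4.
Independent dimensionless groups: 4 − 4 = 0.

0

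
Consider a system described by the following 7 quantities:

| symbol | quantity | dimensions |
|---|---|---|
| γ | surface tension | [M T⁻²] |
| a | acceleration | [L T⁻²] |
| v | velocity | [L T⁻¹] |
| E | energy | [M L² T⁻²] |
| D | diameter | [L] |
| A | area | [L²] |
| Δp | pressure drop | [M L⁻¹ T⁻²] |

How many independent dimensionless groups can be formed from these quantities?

4

There are 7 variables and 3 base dimensions (M, L, T).
The dimension matrix has rank 3.
Independent dimensionless groups: 7 − 3 = 4.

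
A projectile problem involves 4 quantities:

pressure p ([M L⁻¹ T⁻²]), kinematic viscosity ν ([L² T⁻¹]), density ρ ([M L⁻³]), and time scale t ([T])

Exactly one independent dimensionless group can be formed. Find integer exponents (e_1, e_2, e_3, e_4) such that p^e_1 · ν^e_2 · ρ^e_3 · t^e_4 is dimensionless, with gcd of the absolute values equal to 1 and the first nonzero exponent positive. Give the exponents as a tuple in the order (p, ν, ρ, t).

(1, -1, -1, 1)

M: e_1·(1) + e_2·(0) + e_3·(1) + e_4·(0) = 0
L: e_1·(-1) + e_2·(2) + e_3·(-3) + e_4·(0) = 0
T: e_1·(-2) + e_2·(-1) + e_3·(0) + e_4·(1) = 0
Solving this homogeneous linear system for the smallest-integer solution (first nonzero entry positive) gives (1, -1, -1, 1).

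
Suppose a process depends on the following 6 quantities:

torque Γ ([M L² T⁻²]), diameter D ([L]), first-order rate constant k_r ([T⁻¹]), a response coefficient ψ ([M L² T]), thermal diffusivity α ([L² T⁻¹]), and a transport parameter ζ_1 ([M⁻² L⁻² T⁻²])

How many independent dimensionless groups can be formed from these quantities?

There are 6 variables and 3 base dimensions (M, L, T).
The dimension matrix has rank 3.
Independent dimensionless groups: 6 − 3 = 3.

3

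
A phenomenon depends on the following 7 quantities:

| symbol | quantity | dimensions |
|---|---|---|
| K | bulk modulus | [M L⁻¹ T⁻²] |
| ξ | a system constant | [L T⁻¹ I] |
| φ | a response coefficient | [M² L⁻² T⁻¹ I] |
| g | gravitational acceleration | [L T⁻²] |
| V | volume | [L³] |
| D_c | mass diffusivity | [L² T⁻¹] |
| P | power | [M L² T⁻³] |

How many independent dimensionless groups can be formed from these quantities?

3

There are 7 variables and 4 base dimensions (M, L, T, I).
The dimension matrix has rank 4.
Independent dimensionless groups: 7 − 4 = 3.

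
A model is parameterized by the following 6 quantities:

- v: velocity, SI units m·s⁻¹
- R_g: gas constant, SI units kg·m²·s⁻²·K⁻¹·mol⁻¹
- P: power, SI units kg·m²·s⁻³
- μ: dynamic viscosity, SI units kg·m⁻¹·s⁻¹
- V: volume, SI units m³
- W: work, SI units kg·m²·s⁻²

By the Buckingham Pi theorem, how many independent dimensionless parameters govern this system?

There are 6 variables and 5 base dimensions (M, L, T, Θ, N).
The dimension matrix has rank 4 (less than 5: the dimension vectors are linearly dependent).
Independent dimensionless groups: 6 − 4 = 2.

2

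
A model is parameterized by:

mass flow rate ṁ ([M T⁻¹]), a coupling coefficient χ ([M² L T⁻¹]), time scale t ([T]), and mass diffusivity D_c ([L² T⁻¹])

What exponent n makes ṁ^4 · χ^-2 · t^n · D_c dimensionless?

Balance the T exponent: (1)·n from t, plus 4·(-1) − 2·(-1) + (-1) = -3 from the rest, must sum to zero.
n − 3 = 0, so n = 3.

3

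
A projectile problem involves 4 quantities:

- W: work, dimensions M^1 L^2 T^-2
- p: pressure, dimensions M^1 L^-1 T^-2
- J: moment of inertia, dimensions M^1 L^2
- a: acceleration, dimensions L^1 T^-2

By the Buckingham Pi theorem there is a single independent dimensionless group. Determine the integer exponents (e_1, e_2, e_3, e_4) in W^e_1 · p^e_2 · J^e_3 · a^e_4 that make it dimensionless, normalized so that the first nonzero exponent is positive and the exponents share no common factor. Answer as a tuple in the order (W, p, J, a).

(4, -1, -3, -3)

M: e_1·(1) + e_2·(1) + e_3·(1) + e_4·(0) = 0
L: e_1·(2) + e_2·(-1) + e_3·(2) + e_4·(1) = 0
T: e_1·(-2) + e_2·(-2) + e_3·(0) + e_4·(-2) = 0
Solving this homogeneous linear system for the smallest-integer solution (first nonzero entry positive) gives (4, -1, -3, -3).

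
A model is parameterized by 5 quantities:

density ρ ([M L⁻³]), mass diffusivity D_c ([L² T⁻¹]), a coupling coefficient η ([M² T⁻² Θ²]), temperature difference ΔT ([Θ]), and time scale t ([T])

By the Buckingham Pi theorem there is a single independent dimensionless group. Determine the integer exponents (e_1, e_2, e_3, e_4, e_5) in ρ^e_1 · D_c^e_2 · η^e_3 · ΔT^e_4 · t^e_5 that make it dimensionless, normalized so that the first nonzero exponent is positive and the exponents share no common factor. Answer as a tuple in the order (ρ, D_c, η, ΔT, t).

M: e_1·(1) + e_2·(0) + e_3·(2) + e_4·(0) + e_5·(0) = 0
L: e_1·(-3) + e_2·(2) + e_3·(0) + e_4·(0) + e_5·(0) = 0
T: e_1·(0) + e_2·(-1) + e_3·(-2) + e_4·(0) + e_5·(1) = 0
Θ: e_1·(0) + e_2·(0) + e_3·(2) + e_4·(1) + e_5·(0) = 0
Solving this homogeneous linear system for the smallest-integer solution (first nonzero entry positive) gives (2, 3, -1, 2, 1).

(2, 3, -1, 2, 1)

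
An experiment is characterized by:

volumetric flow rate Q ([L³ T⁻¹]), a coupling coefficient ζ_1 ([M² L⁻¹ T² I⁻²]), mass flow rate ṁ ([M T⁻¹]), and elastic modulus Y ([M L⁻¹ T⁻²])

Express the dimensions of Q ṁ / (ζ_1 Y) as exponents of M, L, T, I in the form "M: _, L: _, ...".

Collect each base-dimension exponent across the product:
  M: (0) − (2) + (1) − (1) = -2
  L: (3) − (-1) + (0) − (-1) = 5
  T: (-1) − (2) + (-1) − (-2) = -2
  I: (0) − (-2) + (0) − (0) = 2
So the dimensions are [M⁻² L⁵ T⁻² I²].

M: -2, L: 5, T: -2, I: 2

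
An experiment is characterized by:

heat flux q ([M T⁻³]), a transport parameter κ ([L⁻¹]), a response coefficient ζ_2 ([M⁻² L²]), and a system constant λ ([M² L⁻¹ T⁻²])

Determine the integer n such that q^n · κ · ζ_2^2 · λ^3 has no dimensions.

Balance the M exponent: (1)·n from q, plus (0) + 2·(-2) + 3·(2) = 2 from the rest, must sum to zero.
n + 2 = 0, so n = -2.

-2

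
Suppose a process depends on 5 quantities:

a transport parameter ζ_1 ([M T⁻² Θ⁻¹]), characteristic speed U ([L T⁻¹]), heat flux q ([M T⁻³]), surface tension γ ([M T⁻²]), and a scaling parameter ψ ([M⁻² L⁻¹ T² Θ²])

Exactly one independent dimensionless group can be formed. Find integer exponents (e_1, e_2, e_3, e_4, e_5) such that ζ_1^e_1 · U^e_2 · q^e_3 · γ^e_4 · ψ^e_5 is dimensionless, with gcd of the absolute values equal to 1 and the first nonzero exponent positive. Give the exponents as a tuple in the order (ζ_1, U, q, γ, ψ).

(2, 1, -3, 3, 1)

M: e_1·(1) + e_2·(0) + e_3·(1) + e_4·(1) + e_5·(-2) = 0
L: e_1·(0) + e_2·(1) + e_3·(0) + e_4·(0) + e_5·(-1) = 0
T: e_1·(-2) + e_2·(-1) + e_3·(-3) + e_4·(-2) + e_5·(2) = 0
Θ: e_1·(-1) + e_2·(0) + e_3·(0) + e_4·(0) + e_5·(2) = 0
Solving this homogeneous linear system for the smallest-integer solution (first nonzero entry positive) gives (2, 1, -3, 3, 1).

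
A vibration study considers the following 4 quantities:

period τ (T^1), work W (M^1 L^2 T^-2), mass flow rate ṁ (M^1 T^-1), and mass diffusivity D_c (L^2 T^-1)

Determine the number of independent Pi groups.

1

There are 4 variables and 3 base dimensions (M, L, T).
The dimension matrix has rank 3.
Independent dimensionless groups: 4 − 3 = 1.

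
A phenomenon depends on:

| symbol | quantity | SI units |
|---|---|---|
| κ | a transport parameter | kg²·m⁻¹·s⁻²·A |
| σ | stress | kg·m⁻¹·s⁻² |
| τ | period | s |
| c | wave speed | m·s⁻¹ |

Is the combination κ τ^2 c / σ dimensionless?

no

Sum the exponent of each base dimension across the product:
  M: [κ]_M − [σ]_M + 2·[τ]_M + [c]_M = (2) − (1) + 2·(0) + (0) = 1
  L: [κ]_L − [σ]_L + 2·[τ]_L + [c]_L = (-1) − (-1) + 2·(0) + (1) = 1
  T: [κ]_T − [σ]_T + 2·[τ]_T + [c]_T = (-2) − (-2) + 2·(1) + (-1) = 1
  I: [κ]_I − [σ]_I + 2·[τ]_I + [c]_I = (1) − (0) + 2·(0) + (0) = 1
Net dimensions [M L T I] ≠ [1] — not dimensionless.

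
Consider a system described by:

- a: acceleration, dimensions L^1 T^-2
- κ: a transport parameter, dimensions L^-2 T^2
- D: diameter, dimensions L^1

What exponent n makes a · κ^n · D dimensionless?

Balance the L exponent: (-2)·n from κ, plus (1) + (1) = 2 from the rest, must sum to zero.
-2n + 2 = 0, so n = 1.

1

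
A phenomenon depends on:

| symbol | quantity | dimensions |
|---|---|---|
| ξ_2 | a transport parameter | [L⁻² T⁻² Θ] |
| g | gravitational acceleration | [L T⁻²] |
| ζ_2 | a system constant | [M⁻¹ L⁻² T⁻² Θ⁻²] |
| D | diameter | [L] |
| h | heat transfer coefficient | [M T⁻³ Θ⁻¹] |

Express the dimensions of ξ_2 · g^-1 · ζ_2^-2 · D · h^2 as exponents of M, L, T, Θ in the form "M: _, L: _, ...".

Collect each base-dimension exponent across the product:
  M: (0) − (0) − 2·(-1) + (0) + 2·(1) = 4
  L: (-2) − (1) − 2·(-2) + (1) + 2·(0) = 2
  T: (-2) − (-2) − 2·(-2) + (0) + 2·(-3) = -2
  Θ: (1) − (0) − 2·(-2) + (0) + 2·(-1) = 3
So the dimensions are [M⁴ L² T⁻² Θ³].

M: 4, L: 2, T: -2, Θ: 3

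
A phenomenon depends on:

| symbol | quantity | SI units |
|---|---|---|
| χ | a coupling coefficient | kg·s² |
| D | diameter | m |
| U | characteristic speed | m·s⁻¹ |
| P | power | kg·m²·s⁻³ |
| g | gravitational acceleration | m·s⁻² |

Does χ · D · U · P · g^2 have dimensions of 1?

no

Sum the exponent of each base dimension across the product:
  M: [χ]_M + [D]_M + [U]_M + [P]_M + 2·[g]_M = (1) + (0) + (0) + (1) + 2·(0) = 2
  L: [χ]_L + [D]_L + [U]_L + [P]_L + 2·[g]_L = (0) + (1) + (1) + (2) + 2·(1) = 6
  T: [χ]_T + [D]_T + [U]_T + [P]_T + 2·[g]_T = (2) + (0) + (-1) + (-3) + 2·(-2) = -6
Net dimensions [M² L⁶ T⁻⁶] ≠ [1] — not dimensionless.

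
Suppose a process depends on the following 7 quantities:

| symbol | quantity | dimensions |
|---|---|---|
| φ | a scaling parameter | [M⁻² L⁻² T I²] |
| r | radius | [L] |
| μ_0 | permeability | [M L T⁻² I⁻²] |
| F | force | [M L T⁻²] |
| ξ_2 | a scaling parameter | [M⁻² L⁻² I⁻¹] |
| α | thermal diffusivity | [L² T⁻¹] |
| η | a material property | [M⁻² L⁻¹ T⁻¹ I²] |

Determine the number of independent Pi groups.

There are 7 variables and 4 base dimensions (M, L, T, I).
The dimension matrix has rank 4.
Independent dimensionless groups: 7 − 4 = 3.

3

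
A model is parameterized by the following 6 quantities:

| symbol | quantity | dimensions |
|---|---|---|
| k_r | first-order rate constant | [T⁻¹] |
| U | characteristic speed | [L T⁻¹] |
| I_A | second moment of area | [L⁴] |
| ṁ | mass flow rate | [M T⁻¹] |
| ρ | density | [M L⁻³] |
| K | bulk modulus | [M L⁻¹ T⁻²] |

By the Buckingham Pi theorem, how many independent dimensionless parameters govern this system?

3

There are 6 variables and 3 base dimensions (M, L, T).
The dimension matrix has rank 3.
Independent dimensionless groups: 6 − 3 = 3.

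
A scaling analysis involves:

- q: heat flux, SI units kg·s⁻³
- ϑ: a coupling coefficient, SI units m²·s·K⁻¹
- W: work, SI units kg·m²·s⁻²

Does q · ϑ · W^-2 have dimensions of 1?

Sum the exponent of each base dimension across the product:
  M: [q]_M + [ϑ]_M − 2·[W]_M = (1) + (0) − 2·(1) = -1
  L: [q]_L + [ϑ]_L − 2·[W]_L = (0) + (2) − 2·(2) = -2
  T: [q]_T + [ϑ]_T − 2·[W]_T = (-3) + (1) − 2·(-2) = 2
  Θ: [q]_Θ + [ϑ]_Θ − 2·[W]_Θ = (0) + (-1) − 2·(0) = -1
Net dimensions [M⁻¹ L⁻² T² Θ⁻¹] ≠ [1] — not dimensionless.

no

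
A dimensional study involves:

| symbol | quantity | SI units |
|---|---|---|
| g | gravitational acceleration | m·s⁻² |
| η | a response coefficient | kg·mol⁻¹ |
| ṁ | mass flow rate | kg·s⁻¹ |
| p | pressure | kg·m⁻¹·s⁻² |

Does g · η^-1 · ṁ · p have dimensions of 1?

Sum the exponent of each base dimension across the product:
  M: [g]_M − [η]_M + [ṁ]_M + [p]_M = (0) − (1) + (1) + (1) = 1
  L: [g]_L − [η]_L + [ṁ]_L + [p]_L = (1) − (0) + (0) + (-1) = 0
  T: [g]_T − [η]_T + [ṁ]_T + [p]_T = (-2) − (0) + (-1) + (-2) = -5
  N: [g]_N − [η]_N + [ṁ]_N + [p]_N = (0) − (-1) + (0) + (0) = 1
Net dimensions [M T⁻⁵ N] ≠ [1] — not dimensionless.

no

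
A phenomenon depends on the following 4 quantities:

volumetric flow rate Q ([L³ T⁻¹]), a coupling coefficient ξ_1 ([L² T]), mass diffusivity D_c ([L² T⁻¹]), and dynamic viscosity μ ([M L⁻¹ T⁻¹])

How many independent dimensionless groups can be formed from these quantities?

There are 4 variables and 3 base dimensions (M, L, T).
The dimension matrix has rank 3.
Independent dimensionless groups: 4 − 3 = 1.

1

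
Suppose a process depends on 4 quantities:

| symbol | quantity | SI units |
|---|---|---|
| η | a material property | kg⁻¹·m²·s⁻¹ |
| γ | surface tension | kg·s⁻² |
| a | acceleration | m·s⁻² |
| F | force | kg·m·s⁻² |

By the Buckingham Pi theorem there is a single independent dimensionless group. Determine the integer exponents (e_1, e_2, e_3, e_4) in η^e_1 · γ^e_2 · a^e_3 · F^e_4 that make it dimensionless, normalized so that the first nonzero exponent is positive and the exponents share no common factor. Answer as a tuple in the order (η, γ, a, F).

M: e_1·(-1) + e_2·(1) + e_3·(0) + e_4·(1) = 0
L: e_1·(2) + e_2·(0) + e_3·(1) + e_4·(1) = 0
T: e_1·(-1) + e_2·(-2) + e_3·(-2) + e_4·(-2) = 0
Solving this homogeneous linear system for the smallest-integer solution (first nonzero entry positive) gives (2, 3, -3, -1).

(2, 3, -3, -1)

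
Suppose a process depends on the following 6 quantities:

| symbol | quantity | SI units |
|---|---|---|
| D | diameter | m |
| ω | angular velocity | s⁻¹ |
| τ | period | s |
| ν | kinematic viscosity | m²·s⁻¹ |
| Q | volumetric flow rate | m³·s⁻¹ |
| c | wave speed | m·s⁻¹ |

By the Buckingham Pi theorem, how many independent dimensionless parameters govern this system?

There are 6 variables and 2 base dimensions (L, T).
The dimension matrix has rank 2.
Independent dimensionless groups: 6 − 2 = 4.

4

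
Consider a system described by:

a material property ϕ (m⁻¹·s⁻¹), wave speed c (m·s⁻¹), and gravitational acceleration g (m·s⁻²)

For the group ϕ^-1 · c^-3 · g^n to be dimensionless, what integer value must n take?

2

Balance the L exponent: (1)·n from g, plus −(-1) − 3·(1) = -2 from the rest, must sum to zero.
n − 2 = 0, so n = 2.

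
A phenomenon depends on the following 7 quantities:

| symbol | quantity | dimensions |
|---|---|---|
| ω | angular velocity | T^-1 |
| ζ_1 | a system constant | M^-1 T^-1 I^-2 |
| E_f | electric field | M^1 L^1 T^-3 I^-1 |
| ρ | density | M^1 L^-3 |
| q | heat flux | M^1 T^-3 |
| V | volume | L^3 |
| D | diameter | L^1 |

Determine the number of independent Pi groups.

There are 7 variables and 4 base dimensions (M, L, T, I).
The dimension matrix has rank 4.
Independent dimensionless groups: 7 − 4 = 3.

3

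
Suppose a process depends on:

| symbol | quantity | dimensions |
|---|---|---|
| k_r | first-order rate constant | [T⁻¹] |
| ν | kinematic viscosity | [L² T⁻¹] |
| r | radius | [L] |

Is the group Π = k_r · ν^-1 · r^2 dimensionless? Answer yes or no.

yes

Sum the exponent of each base dimension across the product:
  M: [k_r]_M − [ν]_M + 2·[r]_M = (0) − (0) + 2·(0) = 0
  L: [k_r]_L − [ν]_L + 2·[r]_L = (0) − (2) + 2·(1) = 0
  T: [k_r]_T − [ν]_T + 2·[r]_T = (-1) − (-1) + 2·(0) = 0
  I: [k_r]_I − [ν]_I + 2·[r]_I = (0) − (0) + 2·(0) = 0
All base exponents vanish — dimensionless.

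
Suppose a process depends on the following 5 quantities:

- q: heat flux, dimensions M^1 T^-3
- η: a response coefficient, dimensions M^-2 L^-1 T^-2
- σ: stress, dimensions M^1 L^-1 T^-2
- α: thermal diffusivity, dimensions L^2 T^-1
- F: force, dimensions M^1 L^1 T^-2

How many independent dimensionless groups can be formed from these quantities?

2

There are 5 variables and 3 base dimensions (M, L, T).
The dimension matrix has rank 3.
Independent dimensionless groups: 5 − 3 = 2.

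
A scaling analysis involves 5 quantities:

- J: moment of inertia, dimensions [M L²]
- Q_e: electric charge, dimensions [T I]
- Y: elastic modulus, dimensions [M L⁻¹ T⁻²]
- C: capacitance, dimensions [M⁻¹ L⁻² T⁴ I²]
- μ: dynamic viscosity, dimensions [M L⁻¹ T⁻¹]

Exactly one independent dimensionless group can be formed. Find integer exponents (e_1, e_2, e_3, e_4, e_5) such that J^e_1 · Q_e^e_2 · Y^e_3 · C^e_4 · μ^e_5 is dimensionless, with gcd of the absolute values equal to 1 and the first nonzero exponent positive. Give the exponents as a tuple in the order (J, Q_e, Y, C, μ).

(1, -2, 2, 1, -2)

M: e_1·(1) + e_2·(0) + e_3·(1) + e_4·(-1) + e_5·(1) = 0
L: e_1·(2) + e_2·(0) + e_3·(-1) + e_4·(-2) + e_5·(-1) = 0
T: e_1·(0) + e_2·(1) + e_3·(-2) + e_4·(4) + e_5·(-1) = 0
I: e_1·(0) + e_2·(1) + e_3·(0) + e_4·(2) + e_5·(0) = 0
Solving this homogeneous linear system for the smallest-integer solution (first nonzero entry positive) gives (1, -2, 2, 1, -2).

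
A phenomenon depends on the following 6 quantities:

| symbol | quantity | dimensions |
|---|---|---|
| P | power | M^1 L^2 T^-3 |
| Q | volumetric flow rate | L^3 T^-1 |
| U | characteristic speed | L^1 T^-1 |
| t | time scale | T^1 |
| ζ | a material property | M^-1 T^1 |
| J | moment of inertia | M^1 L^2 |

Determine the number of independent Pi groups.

3

There are 6 variables and 3 base dimensions (M, L, T).
The dimension matrix has rank 3.
Independent dimensionless groups: 6 − 3 = 3.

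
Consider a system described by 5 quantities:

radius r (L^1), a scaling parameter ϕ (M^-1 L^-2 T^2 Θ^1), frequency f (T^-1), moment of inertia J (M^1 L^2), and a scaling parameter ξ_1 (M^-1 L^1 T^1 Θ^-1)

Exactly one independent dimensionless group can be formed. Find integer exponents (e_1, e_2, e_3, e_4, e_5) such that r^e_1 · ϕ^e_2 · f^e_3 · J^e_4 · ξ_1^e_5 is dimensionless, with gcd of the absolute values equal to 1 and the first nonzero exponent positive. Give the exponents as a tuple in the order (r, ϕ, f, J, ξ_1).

(3, -1, -3, -2, -1)

M: e_1·(0) + e_2·(-1) + e_3·(0) + e_4·(1) + e_5·(-1) = 0
L: e_1·(1) + e_2·(-2) + e_3·(0) + e_4·(2) + e_5·(1) = 0
T: e_1·(0) + e_2·(2) + e_3·(-1) + e_4·(0) + e_5·(1) = 0
Θ: e_1·(0) + e_2·(1) + e_3·(0) + e_4·(0) + e_5·(-1) = 0
Solving this homogeneous linear system for the smallest-integer solution (first nonzero entry positive) gives (3, -1, -3, -2, -1).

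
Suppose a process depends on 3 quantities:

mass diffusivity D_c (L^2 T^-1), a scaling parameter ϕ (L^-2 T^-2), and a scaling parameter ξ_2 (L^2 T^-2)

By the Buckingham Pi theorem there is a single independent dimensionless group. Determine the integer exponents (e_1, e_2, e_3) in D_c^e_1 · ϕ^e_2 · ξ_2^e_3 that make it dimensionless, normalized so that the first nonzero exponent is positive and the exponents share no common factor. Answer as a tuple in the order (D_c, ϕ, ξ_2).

(4, 1, -3)

L: e_1·(2) + e_2·(-2) + e_3·(2) = 0
T: e_1·(-1) + e_2·(-2) + e_3·(-2) = 0
Solving this homogeneous linear system for the smallest-integer solution (first nonzero entry positive) gives (4, 1, -3).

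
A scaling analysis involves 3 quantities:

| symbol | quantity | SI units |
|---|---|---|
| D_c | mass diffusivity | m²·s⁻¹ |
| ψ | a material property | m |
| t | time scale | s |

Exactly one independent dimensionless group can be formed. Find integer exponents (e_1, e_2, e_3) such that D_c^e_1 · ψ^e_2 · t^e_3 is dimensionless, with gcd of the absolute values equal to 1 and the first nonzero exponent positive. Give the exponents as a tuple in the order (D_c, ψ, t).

L: e_1·(2) + e_2·(1) + e_3·(0) = 0
T: e_1·(-1) + e_2·(0) + e_3·(1) = 0
Solving this homogeneous linear system for the smallest-integer solution (first nonzero entry positive) gives (1, -2, 1).

(1, -2, 1)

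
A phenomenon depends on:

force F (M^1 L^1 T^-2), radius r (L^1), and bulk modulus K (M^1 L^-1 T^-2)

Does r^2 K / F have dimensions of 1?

Sum the exponent of each base dimension across the product:
  M: −[F]_M + 2·[r]_M + [K]_M = −(1) + 2·(0) + (1) = 0
  L: −[F]_L + 2·[r]_L + [K]_L = −(1) + 2·(1) + (-1) = 0
  T: −[F]_T + 2·[r]_T + [K]_T = −(-2) + 2·(0) + (-2) = 0
  I: −[F]_I + 2·[r]_I + [K]_I = −(0) + 2·(0) + (0) = 0
All base exponents vanish — dimensionless.

yes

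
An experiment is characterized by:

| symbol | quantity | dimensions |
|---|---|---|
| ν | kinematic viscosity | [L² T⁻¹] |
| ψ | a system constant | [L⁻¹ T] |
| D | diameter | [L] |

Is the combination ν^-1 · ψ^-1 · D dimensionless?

Sum the exponent of each base dimension across the product:
  M: −[ν]_M − [ψ]_M + [D]_M = −(0) − (0) + (0) = 0
  L: −[ν]_L − [ψ]_L + [D]_L = −(2) − (-1) + (1) = 0
  T: −[ν]_T − [ψ]_T + [D]_T = −(-1) − (1) + (0) = 0
All base exponents vanish — dimensionless.

yes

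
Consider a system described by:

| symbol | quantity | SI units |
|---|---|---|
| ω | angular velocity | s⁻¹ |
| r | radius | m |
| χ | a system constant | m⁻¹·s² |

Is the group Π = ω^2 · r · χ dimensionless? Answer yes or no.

yes

Sum the exponent of each base dimension across the product:
  L: 2·[ω]_L + [r]_L + [χ]_L = 2·(0) + (1) + (-1) = 0
  T: 2·[ω]_T + [r]_T + [χ]_T = 2·(-1) + (0) + (2) = 0
All base exponents vanish — dimensionless.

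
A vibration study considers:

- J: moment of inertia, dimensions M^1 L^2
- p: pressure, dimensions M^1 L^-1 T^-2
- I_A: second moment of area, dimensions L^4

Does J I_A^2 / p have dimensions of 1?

no

Sum the exponent of each base dimension across the product:
  M: [J]_M − [p]_M + 2·[I_A]_M = (1) − (1) + 2·(0) = 0
  L: [J]_L − [p]_L + 2·[I_A]_L = (2) − (-1) + 2·(4) = 11
  T: [J]_T − [p]_T + 2·[I_A]_T = (0) − (-2) + 2·(0) = 2
Net dimensions [L¹¹ T²] ≠ [1] — not dimensionless.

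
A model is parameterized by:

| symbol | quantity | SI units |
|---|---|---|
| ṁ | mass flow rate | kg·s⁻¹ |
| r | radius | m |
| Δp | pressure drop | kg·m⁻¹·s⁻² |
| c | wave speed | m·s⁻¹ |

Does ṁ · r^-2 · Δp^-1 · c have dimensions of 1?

yes

Sum the exponent of each base dimension across the product:
  M: [ṁ]_M − 2·[r]_M − [Δp]_M + [c]_M = (1) − 2·(0) − (1) + (0) = 0
  L: [ṁ]_L − 2·[r]_L − [Δp]_L + [c]_L = (0) − 2·(1) − (-1) + (1) = 0
  T: [ṁ]_T − 2·[r]_T − [Δp]_T + [c]_T = (-1) − 2·(0) − (-2) + (-1) = 0
  I: [ṁ]_I − 2·[r]_I − [Δp]_I + [c]_I = (0) − 2·(0) − (0) + (0) = 0
All base exponents vanish — dimensionless.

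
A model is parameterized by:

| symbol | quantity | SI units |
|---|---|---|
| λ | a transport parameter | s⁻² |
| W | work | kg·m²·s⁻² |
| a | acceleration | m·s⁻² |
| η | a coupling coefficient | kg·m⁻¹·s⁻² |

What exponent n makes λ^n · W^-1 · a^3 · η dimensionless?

-3

Balance the T exponent: (-2)·n from λ, plus −(-2) + 3·(-2) + (-2) = -6 from the rest, must sum to zero.
-2n − 6 = 0, so n = -3.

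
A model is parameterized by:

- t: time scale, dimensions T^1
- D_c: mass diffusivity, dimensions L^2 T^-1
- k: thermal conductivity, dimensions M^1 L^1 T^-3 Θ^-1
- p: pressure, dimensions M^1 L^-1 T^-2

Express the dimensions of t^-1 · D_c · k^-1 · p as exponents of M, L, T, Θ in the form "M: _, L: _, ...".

Collect each base-dimension exponent across the product:
  M: −(0) + (0) − (1) + (1) = 0
  L: −(0) + (2) − (1) + (-1) = 0
  T: −(1) + (-1) − (-3) + (-2) = -1
  Θ: −(0) + (0) − (-1) + (0) = 1
So the dimensions are [T⁻¹ Θ].

M: 0, L: 0, T: -1, Θ: 1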